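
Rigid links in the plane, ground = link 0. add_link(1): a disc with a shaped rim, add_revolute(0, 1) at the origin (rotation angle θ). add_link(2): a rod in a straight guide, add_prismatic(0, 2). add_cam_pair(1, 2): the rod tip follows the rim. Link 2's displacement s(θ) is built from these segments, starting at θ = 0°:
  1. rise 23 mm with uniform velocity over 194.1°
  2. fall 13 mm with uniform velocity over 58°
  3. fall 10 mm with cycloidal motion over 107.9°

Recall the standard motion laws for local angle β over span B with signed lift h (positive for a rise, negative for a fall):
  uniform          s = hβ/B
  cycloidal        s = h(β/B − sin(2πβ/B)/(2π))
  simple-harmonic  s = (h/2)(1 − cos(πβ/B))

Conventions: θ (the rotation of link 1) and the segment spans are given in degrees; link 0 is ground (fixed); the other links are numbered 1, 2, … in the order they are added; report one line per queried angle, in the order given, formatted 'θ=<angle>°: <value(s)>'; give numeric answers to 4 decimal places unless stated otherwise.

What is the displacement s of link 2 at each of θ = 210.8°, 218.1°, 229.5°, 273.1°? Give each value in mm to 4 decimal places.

segment 1 (0° to 194.1°, uniform, h = 23) is passed completely: s = 0.0000 + (23) = 23.0000
θ = 210.8° falls in segment 2 (194.1° to 252.1°, uniform, h = -13): β = 210.8 − 194.1 = 16.7°, B = 58°; Δs = -13·16.7/58 = -3.7431; s = 23.0000 − 3.7431 = 19.2569
θ = 218.1° falls in segment 2 (194.1° to 252.1°, uniform, h = -13): β = 218.1 − 194.1 = 24°, B = 58°; Δs = -13·24/58 = -5.3793; s = 23.0000 − 5.3793 = 17.6207
θ = 229.5° falls in segment 2 (194.1° to 252.1°, uniform, h = -13): β = 229.5 − 194.1 = 35.4°, B = 58°; Δs = -13·35.4/58 = -7.9345; s = 23.0000 − 7.9345 = 15.0655
segment 2 (194.1° to 252.1°, uniform, h = -13) is passed completely: s = 23.0000 + (-13) = 10.0000
θ = 273.1° falls in segment 3 (252.1° to 360°, cycloidal, h = -10): β = 273.1 − 252.1 = 21°, B = 107.9°; Δs = -10·(0.1946 − sin(2π·0.1946)/(2π)) = -0.4501; s = 10.0000 − 0.4501 = 9.5499

θ=210.8°: 19.2569
θ=218.1°: 17.6207
θ=229.5°: 15.0655
θ=273.1°: 9.5499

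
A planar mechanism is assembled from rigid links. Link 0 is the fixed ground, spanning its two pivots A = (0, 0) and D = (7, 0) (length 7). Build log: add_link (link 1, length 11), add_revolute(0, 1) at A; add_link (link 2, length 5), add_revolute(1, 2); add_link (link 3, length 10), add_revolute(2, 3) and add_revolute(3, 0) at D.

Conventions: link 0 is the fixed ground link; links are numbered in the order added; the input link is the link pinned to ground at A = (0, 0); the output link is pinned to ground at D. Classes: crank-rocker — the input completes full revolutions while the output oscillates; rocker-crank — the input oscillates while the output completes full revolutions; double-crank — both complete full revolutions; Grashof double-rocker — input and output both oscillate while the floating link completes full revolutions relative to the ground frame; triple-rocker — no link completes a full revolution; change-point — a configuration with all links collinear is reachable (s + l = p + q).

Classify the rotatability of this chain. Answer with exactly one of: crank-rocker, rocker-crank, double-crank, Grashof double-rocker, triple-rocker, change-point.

lengths: ground=7, input=11, coupler=5, output=10
sorted: s=5 (shortest), l=11 (longest), p+q=17
s + l = 16 vs p + q = 17
s + l < p + q (Grashof) with shortest = coupler link → Grashof double-rocker

Grashof double-rocker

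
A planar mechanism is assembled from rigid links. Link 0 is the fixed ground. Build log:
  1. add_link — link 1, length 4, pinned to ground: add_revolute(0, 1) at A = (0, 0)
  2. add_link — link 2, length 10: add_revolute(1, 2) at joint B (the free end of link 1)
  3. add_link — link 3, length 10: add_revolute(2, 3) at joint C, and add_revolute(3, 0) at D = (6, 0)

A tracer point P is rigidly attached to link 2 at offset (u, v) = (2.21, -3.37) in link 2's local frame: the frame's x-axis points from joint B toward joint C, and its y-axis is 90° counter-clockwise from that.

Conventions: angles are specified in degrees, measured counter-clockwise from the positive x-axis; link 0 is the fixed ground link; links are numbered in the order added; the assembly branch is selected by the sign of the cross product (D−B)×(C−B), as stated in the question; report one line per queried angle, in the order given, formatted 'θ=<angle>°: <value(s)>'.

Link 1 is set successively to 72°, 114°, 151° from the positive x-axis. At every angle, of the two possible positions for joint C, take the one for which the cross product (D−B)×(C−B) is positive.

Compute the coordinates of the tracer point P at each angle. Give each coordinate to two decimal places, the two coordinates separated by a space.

A=(0,0), D=(6.00,0)
θ=72°: B = A + 4.00·(cos72°, sin72°) = (1.2361, 3.8042)
θ=72°: |BD| = 6.0965
θ=72°: circle(B,10.00) ∩ circle(D,10.00): a=3.0482, h=9.5241
θ=72°:   candidates: C₊=(9.5611,9.3444) cross=58.063; C₋=(-2.3250,-5.5402) cross=-58.063
θ=72°:   branch + wants cross > 0 → take C=(9.5611,9.3444) (cross=58.063)
θ=72°: ex = (C−B)/|BC| = (0.8325,0.5540); ey = (-0.5540,0.8325)
θ=72°: P = B + 2.21·ex + -3.37·ey = (4.9430,2.2231)
θ=114°: B = A + 4.00·(cos114°, sin114°) = (-1.6269, 3.6542)
θ=114°: |BD| = 8.4571
θ=114°: circle(B,10.00) ∩ circle(D,10.00): a=4.2286, h=9.0620
θ=114°:   candidates: C₊=(6.1020,9.9995) cross=76.638; C₋=(-1.7290,-6.3453) cross=-76.638
θ=114°:   branch + wants cross > 0 → take C=(6.1020,9.9995) (cross=76.638)
θ=114°: ex = (C−B)/|BC| = (0.7729,0.6345); ey = (-0.6345,0.7729)
θ=114°: P = B + 2.21·ex + -3.37·ey = (2.2195,2.4518)
θ=151°: B = A + 4.00·(cos151°, sin151°) = (-3.4985, 1.9392)
θ=151°: |BD| = 9.6944
θ=151°: circle(B,10.00) ∩ circle(D,10.00): a=4.8472, h=8.7467
θ=151°:   candidates: C₊=(3.0004,9.5395) cross=84.794; C₋=(-0.4989,-7.6003) cross=-84.794
θ=151°:   branch + wants cross > 0 → take C=(3.0004,9.5395) (cross=84.794)
θ=151°: ex = (C−B)/|BC| = (0.6499,0.7600); ey = (-0.7600,0.6499)
θ=151°: P = B + 2.21·ex + -3.37·ey = (0.4991,1.4288)

θ=72°: 4.94 2.22
θ=114°: 2.22 2.45
θ=151°: 0.50 1.43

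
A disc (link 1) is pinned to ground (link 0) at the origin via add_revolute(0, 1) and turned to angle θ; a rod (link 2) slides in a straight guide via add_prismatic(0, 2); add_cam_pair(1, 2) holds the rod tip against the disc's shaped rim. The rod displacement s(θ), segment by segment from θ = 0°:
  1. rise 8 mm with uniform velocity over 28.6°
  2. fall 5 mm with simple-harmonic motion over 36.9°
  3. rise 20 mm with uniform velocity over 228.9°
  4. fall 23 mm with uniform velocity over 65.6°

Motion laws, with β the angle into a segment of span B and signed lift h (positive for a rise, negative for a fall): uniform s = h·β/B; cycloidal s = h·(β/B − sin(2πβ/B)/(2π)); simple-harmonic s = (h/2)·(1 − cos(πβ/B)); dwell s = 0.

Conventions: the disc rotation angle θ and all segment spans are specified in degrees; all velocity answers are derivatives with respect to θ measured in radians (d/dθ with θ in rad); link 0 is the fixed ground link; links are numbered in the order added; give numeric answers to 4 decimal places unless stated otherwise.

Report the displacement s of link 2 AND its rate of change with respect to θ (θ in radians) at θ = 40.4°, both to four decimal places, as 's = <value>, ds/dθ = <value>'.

segment 1 (0° to 28.6°, uniform, h = 8) is passed completely: s = 0.0000 + (8) = 8.0000
θ = 40.4° falls in segment 2 (28.6° to 65.5°, simple-harmonic, h = -5): β = 40.4 − 28.6 = 11.8°, B = 36.9°; Δs = -5/2·(1 − cos(π·0.3198)) = -1.1590; s = 8.0000 − 1.1590 = 6.8410
velocity in seg [28.6°–65.5°] (simple-harmonic), θ in radians: β = 11.8° = 0.2059 rad, B = 36.9° = 0.6440 rad; ds/dθ = (πh/(2B)) sin(πβ/B) = (π·(-5)/(2·0.6440)) sin(π·0.3198) = -10.292229 mm/rad

s = 6.8410, ds/dθ = -10.2922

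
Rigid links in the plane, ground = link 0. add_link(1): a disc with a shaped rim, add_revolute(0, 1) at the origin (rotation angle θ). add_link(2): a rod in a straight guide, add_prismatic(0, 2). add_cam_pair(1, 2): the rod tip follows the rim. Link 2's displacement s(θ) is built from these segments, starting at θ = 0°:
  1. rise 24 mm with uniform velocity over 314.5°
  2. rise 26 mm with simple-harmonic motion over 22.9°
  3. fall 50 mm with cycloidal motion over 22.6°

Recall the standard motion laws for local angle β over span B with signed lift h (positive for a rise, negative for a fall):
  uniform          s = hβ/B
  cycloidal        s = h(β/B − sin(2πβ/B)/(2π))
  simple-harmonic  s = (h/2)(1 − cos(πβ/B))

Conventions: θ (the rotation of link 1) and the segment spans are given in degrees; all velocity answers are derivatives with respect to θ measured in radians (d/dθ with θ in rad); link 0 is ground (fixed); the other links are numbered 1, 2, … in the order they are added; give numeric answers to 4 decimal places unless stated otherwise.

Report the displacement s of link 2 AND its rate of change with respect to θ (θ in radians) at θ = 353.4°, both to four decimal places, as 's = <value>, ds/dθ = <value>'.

segment 1 (0° to 314.5°, uniform, h = 24) is passed completely: s = 0.0000 + (24) = 24.0000
segment 2 (314.5° to 337.4°, simple-harmonic, h = 26) is passed completely: s = 24.0000 + (26) = 50.0000
θ = 353.4° falls in segment 3 (337.4° to 360°, cycloidal, h = -50): β = 353.4 − 337.4 = 16°, B = 22.6°; Δs = -50·(0.7080 − sin(2π·0.7080)/(2π)) = -43.0800; s = 50.0000 − 43.0800 = 6.9200
velocity in seg [337.4°–360°] (cycloidal), θ in radians: β = 16° = 0.2793 rad, B = 22.6° = 0.3944 rad; ds/dθ = (h/B)(1 − cos(2πβ/B)) = ((-50)/0.3944)(1 − cos(2π·0.7080)) = -159.852210 mm/rad

s = 6.9200, ds/dθ = -159.8522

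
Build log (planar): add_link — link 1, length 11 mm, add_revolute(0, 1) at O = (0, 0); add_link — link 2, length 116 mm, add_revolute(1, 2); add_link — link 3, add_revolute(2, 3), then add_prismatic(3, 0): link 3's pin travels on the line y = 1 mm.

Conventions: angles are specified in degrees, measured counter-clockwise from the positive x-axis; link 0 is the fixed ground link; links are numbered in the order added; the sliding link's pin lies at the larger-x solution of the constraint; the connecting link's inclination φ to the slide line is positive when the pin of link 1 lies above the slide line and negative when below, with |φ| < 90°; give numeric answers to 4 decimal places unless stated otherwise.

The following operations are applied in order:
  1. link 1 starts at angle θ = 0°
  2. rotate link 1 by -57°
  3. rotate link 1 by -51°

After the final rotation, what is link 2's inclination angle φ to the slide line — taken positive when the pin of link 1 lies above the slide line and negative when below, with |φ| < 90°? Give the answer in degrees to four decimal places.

geometry: r = 11 mm, L = 116 mm, e = 1 mm; θ starts at 0°
rotate link 1 by -57°: θ ← 0° -57° = -57°
rotate link 1 by -51°: θ ← -57° -51° = -108°
h = r sin θ − e = -10.461622 − 1 = -11.461622
sin φ = h / L = -11.461622 / 116 = -0.09880708
φ = arcsin(-0.09880708) = -5.670481°

-5.6705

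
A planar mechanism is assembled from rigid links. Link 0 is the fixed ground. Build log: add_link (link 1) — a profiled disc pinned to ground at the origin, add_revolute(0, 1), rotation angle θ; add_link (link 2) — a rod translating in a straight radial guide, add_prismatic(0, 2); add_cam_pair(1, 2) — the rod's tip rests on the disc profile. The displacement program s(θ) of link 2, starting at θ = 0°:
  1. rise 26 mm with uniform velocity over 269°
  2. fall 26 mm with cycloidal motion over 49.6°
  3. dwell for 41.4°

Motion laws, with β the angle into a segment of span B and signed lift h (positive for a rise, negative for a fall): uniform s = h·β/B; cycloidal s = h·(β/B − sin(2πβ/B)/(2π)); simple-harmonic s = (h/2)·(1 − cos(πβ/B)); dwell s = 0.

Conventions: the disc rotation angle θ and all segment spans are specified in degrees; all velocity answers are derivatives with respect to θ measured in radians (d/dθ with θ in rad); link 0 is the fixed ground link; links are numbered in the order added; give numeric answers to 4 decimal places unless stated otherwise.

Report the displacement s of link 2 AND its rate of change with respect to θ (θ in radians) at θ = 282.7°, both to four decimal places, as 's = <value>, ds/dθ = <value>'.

seg 1 [0°–269°] uniform, h=26: full span → s += 26 → s = 26.0000
seg 2 [269°–318.6°] cycloidal, h=-26: θ=282.7° here. β=13.7, B=49.6. -26·(0.2762 − sin(2π·0.2762)/(2π)) = -3.0994 → s = 22.9006
velocity in seg [269°–318.6°] (cycloidal), θ in radians: β = 13.7° = 0.2391 rad, B = 49.6° = 0.8657 rad; ds/dθ = (h/B)(1 − cos(2πβ/B)) = ((-26)/0.8657)(1 − cos(2π·0.2762)) = -34.957772 mm/rad

s = 22.9006, ds/dθ = -34.9578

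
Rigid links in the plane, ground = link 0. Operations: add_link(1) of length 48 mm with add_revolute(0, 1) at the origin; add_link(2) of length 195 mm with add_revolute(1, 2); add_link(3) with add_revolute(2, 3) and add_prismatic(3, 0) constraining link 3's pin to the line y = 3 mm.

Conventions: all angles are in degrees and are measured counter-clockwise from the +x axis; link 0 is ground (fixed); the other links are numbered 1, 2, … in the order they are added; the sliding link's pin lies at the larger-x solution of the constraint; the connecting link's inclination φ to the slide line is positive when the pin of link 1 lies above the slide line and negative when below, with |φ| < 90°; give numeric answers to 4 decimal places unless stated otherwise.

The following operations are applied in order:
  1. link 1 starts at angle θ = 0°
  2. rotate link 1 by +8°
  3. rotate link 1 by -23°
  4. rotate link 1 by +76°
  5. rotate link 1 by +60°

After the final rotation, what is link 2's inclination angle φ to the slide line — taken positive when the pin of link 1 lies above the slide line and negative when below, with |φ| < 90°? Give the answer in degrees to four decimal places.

geometry: r = 48 mm, L = 195 mm, e = 3 mm; θ starts at 0°
rotate link 1 by +8°: θ ← 0° +8° = 8°
rotate link 1 by -23°: θ ← 8° -23° = -15°
rotate link 1 by +76°: θ ← -15° +76° = 61°
rotate link 1 by +60°: θ ← 61° +60° = 121°
h = r sin θ − e = 41.144030 − 3 = 38.144030
sin φ = h / L = 38.144030 / 195 = 0.19561041
φ = arcsin(0.19561041) = 11.280384°

11.2804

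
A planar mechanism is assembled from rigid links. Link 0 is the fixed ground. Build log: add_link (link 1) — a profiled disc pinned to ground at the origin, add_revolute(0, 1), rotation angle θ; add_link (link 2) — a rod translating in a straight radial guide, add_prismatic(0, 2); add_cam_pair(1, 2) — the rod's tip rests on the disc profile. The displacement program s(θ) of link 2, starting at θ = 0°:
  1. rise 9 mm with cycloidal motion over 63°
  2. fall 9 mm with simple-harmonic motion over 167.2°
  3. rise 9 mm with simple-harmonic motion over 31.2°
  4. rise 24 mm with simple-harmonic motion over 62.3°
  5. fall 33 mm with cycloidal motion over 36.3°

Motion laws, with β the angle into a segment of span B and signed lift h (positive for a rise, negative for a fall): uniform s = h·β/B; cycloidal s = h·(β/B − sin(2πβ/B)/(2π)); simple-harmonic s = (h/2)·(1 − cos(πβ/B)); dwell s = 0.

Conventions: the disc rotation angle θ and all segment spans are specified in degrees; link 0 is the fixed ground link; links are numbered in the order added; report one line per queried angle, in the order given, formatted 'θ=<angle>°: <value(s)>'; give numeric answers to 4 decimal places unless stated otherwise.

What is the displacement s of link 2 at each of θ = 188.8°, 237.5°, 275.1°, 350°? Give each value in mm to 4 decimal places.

seg 1 [0°–63°] cycloidal, h=9: full span → s += 9 → s = 9.0000
seg 2 [63°–230.2°] simple-harmonic, h=-9: θ=188.8° here. β=125.8, B=167.2. -9/2·(1 − cos(π·0.7524)) = -7.7058 → s = 1.2942
seg 2 [63°–230.2°] simple-harmonic, h=-9: full span → s += -9 → s = 0.0000
seg 3 [230.2°–261.4°] simple-harmonic, h=9: θ=237.5° here. β=7.3, B=31.2. 9/2·(1 − cos(π·0.2340)) = 1.1619 → s = 1.1619
seg 3 [230.2°–261.4°] simple-harmonic, h=9: full span → s += 9 → s = 9.0000
seg 4 [261.4°–323.7°] simple-harmonic, h=24: θ=275.1° here. β=13.7, B=62.3. 24/2·(1 − cos(π·0.2199)) = 2.7515 → s = 11.7515
seg 4 [261.4°–323.7°] simple-harmonic, h=24: full span → s += 24 → s = 33.0000
seg 5 [323.7°–360°] cycloidal, h=-33: θ=350° here. β=26.3, B=36.3. -33·(0.7245 − sin(2π·0.7245)/(2π)) = -29.0940 → s = 3.9060

θ=188.8°: 1.2942
θ=237.5°: 1.1619
θ=275.1°: 11.7515
θ=350°: 3.9060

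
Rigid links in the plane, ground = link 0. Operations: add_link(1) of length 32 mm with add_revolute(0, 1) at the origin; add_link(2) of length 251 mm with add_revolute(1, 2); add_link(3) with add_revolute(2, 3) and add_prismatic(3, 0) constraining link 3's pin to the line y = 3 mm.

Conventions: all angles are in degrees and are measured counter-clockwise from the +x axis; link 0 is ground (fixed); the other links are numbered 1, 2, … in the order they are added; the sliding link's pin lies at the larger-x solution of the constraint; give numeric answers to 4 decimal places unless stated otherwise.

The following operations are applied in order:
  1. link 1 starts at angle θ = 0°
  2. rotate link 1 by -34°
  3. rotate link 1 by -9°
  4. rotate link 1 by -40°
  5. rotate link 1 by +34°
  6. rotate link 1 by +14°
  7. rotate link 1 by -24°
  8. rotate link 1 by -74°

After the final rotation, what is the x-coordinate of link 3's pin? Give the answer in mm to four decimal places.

geometry: r = 32 mm, L = 251 mm, e = 3 mm; θ starts at 0°
rotate link 1 by -34°: θ ← 0° -34° = -34°
rotate link 1 by -9°: θ ← -34° -9° = -43°
rotate link 1 by -40°: θ ← -43° -40° = -83°
rotate link 1 by +34°: θ ← -83° +34° = -49°
rotate link 1 by +14°: θ ← -49° +14° = -35°
rotate link 1 by -24°: θ ← -35° -24° = -59°
rotate link 1 by -74°: θ ← -59° -74° = -133°
crank pin P = (r cos θ, r sin θ) = (-21.823948, -23.403318)
h = r sin θ − e = -23.403318 − 3 = -26.403318
x = r cos θ + √(L² − h²) = -21.823948 + 249.607421 = 227.783474

227.7835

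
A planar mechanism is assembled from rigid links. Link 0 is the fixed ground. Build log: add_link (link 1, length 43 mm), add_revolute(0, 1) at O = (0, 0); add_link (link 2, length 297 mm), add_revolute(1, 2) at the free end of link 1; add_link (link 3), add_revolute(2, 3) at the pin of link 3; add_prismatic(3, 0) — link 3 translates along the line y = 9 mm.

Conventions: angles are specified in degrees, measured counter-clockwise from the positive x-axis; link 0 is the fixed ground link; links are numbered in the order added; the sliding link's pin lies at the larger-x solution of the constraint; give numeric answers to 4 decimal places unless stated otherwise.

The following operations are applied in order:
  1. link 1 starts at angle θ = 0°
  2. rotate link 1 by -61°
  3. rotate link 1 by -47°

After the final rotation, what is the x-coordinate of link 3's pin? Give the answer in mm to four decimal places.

geometry: r = 43 mm, L = 297 mm, e = 9 mm; θ starts at 0°
rotate link 1 by -61°: θ ← 0° -61° = -61°
rotate link 1 by -47°: θ ← -61° -47° = -108°
crank pin P = (r cos θ, r sin θ) = (-13.287731, -40.895430)
h = r sin θ − e = -40.895430 − 9 = -49.895430
x = r cos θ + √(L² − h²) = -13.287731 + 292.778835 = 279.491104

279.4911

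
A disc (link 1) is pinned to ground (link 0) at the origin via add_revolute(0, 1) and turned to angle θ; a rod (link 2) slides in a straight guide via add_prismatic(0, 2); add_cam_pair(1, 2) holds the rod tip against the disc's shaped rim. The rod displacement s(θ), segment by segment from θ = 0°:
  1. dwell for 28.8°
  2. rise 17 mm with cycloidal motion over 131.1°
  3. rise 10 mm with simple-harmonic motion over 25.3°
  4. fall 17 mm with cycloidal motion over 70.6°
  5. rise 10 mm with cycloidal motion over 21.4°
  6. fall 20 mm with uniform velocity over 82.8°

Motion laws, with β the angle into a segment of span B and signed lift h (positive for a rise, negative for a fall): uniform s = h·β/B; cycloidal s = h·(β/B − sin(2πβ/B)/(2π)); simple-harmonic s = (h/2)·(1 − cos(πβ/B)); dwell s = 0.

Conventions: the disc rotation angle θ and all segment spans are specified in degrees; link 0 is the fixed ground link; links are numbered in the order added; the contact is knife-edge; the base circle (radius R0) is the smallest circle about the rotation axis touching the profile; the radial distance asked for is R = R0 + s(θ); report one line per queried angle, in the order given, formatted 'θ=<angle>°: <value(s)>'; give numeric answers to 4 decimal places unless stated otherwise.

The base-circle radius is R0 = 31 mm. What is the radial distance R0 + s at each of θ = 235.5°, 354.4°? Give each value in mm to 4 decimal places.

segment 1 (0° to 28.8°, dwell): s unchanged at 0.0000
segment 2 (28.8° to 159.9°, cycloidal, h = 17) is passed completely: s = 0.0000 + (17) = 17.0000
segment 3 (159.9° to 185.2°, simple-harmonic, h = 10) is passed completely: s = 17.0000 + (10) = 27.0000
θ = 235.5° falls in segment 4 (185.2° to 255.8°, cycloidal, h = -17): β = 235.5 − 185.2 = 50.3°, B = 70.6°; Δs = -17·(0.7125 − sin(2π·0.7125)/(2π)) = -14.7426; s = 27.0000 − 14.7426 = 12.2574
segment 4 (185.2° to 255.8°, cycloidal, h = -17) is passed completely: s = 27.0000 + (-17) = 10.0000
segment 5 (255.8° to 277.2°, cycloidal, h = 10) is passed completely: s = 10.0000 + (10) = 20.0000
θ = 354.4° falls in segment 6 (277.2° to 360°, uniform, h = -20): β = 354.4 − 277.2 = 77.2°, B = 82.8°; Δs = -20·77.2/82.8 = -18.6473; s = 20.0000 − 18.6473 = 1.3527
θ=235.5°: R = R0 + s = 31 + 12.2574 = 43.2574
θ=354.4°: R = R0 + s = 31 + 1.3527 = 32.3527

θ=235.5°: 43.2574
θ=354.4°: 32.3527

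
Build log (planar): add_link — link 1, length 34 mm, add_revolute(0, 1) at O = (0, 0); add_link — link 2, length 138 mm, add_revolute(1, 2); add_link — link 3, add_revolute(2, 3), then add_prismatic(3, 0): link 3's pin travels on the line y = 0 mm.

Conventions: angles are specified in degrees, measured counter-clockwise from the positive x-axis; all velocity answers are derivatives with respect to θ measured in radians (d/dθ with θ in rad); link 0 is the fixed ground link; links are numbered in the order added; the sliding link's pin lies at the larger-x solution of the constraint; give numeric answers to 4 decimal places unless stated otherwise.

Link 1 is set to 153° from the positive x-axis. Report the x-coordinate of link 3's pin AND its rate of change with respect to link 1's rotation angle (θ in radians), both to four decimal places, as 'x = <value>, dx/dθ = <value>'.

geometry: r = 34 mm, L = 138 mm, e = 0 mm
crank pin P = (r cos θ, r sin θ) = (-30.294222, 15.435677)
h = r sin θ − e = 15.435677 − 0 = 15.435677
x = r cos θ + √(L² − h²) = -30.294222 + 137.134022 = 106.839800
dx/dθ = −r sin θ − h·r cos θ/√(L² − h²) (θ in radians; h = 15.435677) = -12.025788

x = 106.8398, dx/dθ = -12.0258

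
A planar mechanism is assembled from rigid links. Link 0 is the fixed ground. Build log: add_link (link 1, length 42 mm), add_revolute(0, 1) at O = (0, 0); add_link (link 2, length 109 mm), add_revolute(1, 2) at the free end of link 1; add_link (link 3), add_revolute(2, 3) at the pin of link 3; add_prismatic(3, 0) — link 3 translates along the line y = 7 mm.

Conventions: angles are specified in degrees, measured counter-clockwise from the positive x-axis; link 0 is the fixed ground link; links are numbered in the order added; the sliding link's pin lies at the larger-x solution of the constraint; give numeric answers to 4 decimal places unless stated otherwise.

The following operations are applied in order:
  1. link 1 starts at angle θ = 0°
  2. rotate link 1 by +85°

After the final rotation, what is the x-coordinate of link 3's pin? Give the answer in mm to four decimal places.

geometry: r = 42 mm, L = 109 mm, e = 7 mm; θ starts at 0°
rotate link 1 by +85°: θ ← 0° +85° = 85°
crank pin P = (r cos θ, r sin θ) = (3.660541, 41.840177)
h = r sin θ − e = 41.840177 − 7 = 34.840177
x = r cos θ + √(L² − h²) = 3.660541 + 103.281954 = 106.942495

106.9425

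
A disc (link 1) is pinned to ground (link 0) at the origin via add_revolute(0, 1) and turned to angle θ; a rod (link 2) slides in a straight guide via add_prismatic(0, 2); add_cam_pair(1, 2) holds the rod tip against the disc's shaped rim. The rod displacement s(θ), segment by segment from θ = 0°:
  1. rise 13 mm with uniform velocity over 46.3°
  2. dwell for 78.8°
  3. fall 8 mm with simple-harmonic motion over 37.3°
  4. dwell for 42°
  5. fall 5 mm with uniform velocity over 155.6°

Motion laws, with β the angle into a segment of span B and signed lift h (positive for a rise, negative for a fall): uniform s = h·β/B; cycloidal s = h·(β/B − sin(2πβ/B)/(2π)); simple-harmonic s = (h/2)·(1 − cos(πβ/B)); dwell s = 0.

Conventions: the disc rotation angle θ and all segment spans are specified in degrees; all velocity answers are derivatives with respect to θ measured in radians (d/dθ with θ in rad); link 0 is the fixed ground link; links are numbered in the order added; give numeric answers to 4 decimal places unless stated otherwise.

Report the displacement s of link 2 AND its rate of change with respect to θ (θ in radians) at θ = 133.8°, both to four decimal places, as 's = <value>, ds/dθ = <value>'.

segment 1 (0° to 46.3°, uniform, h = 13) is passed completely: s = 0.0000 + (13) = 13.0000
segment 2 (46.3° to 125.1°, dwell): s unchanged at 13.0000
θ = 133.8° falls in segment 3 (125.1° to 162.4°, simple-harmonic, h = -8): β = 133.8 − 125.1 = 8.7°, B = 37.3°; Δs = -8/2·(1 − cos(π·0.2332)) = -1.0267; s = 13.0000 − 1.0267 = 11.9733
velocity in seg [125.1°–162.4°] (simple-harmonic), θ in radians: β = 8.7° = 0.1518 rad, B = 37.3° = 0.6510 rad; ds/dθ = (πh/(2B)) sin(πβ/B) = (π·(-8)/(2·0.6510)) sin(π·0.2332) = -12.912166 mm/rad

s = 11.9733, ds/dθ = -12.9122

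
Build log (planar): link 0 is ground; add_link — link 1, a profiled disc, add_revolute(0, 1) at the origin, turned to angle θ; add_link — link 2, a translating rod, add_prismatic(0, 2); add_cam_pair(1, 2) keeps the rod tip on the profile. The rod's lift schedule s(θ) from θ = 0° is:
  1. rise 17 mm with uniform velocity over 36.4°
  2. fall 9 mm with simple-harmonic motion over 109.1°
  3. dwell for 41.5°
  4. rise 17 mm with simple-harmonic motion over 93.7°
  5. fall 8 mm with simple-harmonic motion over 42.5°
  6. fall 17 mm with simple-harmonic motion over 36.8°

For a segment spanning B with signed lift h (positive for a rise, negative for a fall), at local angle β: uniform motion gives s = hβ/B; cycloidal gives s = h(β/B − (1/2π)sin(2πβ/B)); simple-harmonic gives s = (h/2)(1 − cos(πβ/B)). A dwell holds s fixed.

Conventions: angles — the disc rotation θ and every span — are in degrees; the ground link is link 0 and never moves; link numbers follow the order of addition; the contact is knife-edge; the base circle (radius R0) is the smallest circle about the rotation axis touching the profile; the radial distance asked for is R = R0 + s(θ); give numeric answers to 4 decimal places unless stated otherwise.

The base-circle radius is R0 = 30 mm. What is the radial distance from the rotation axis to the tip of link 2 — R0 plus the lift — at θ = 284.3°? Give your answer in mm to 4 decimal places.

seg 1 [0°–36.4°] uniform, h=17: full span → s += 17 → s = 17.0000
seg 2 [36.4°–145.5°] simple-harmonic, h=-9: full span → s += -9 → s = 8.0000
seg 3 [145.5°–187°] dwell: s stays 8.0000
seg 4 [187°–280.7°] simple-harmonic, h=17: full span → s += 17 → s = 25.0000
seg 5 [280.7°–323.2°] simple-harmonic, h=-8: θ=284.3° here. β=3.6, B=42.5. -8/2·(1 − cos(π·0.0847)) = -0.1408 → s = 24.8592
R = R0 + s = 30 + 24.8592 = 54.8592

54.8592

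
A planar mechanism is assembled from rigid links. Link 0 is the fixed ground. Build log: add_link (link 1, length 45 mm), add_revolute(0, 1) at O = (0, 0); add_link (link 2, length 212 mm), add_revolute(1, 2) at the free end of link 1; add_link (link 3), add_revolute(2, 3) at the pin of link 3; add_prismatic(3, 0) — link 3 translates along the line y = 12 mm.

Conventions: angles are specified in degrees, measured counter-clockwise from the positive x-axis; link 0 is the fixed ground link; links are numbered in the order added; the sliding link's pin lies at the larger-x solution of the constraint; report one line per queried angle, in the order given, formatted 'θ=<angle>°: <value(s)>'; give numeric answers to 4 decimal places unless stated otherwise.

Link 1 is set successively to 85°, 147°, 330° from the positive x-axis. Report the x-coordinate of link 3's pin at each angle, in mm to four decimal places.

geometry: r = 45 mm, L = 212 mm, e = 12 mm
θ=85°: crank pin P = (r cos θ, r sin θ) = (3.922008, 44.828761)
θ=85°: h = r sin θ − e = 44.828761 − 12 = 32.828761
θ=85°: x = r cos θ + √(L² − h²) = 3.922008 + 209.442766 = 213.364775
θ=147°: crank pin P = (r cos θ, r sin θ) = (-37.740176, 24.508757)
θ=147°: h = r sin θ − e = 24.508757 − 12 = 12.508757
θ=147°: x = r cos θ + √(L² − h²) = -37.740176 + 211.630648 = 173.890472
θ=330°: crank pin P = (r cos θ, r sin θ) = (38.971143, -22.500000)
θ=330°: h = r sin θ − e = -22.500000 − 12 = -34.500000
θ=330°: x = r cos θ + √(L² − h²) = 38.971143 + 209.173971 = 248.145114

θ=85°: 213.3648
θ=147°: 173.8905
θ=330°: 248.1451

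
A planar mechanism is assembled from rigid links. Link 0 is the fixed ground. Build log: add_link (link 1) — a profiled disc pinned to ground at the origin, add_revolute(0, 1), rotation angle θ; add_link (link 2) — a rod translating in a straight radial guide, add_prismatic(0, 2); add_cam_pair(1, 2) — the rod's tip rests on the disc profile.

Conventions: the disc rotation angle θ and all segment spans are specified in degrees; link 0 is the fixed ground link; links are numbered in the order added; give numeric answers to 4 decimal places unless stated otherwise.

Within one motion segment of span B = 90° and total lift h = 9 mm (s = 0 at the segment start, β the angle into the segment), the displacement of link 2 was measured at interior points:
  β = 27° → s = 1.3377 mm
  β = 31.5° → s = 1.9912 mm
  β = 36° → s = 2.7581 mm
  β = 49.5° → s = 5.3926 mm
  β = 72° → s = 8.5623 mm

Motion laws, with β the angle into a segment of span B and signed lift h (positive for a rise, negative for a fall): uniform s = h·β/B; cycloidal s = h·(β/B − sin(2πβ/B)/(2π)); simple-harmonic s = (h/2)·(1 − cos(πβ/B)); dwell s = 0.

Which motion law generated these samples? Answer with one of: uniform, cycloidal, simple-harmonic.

candidates at β/B = r: uniform s = h·r (linear in β); cycloidal s = h·(r − sin(2πr)/(2π)); simple-harmonic s = (h/2)(1 − cos(πr))
β=27°: printed 1.3377 | uniform 2.7000, cycloidal 1.3377, simple-harmonic 1.8550
β=31.5°: printed 1.9912 | uniform 3.1500, cycloidal 1.9912, simple-harmonic 2.4570
β=36°: printed 2.7581 | uniform 3.6000, cycloidal 2.7581, simple-harmonic 3.1094
β=49.5°: printed 5.3926 | uniform 4.9500, cycloidal 5.3926, simple-harmonic 5.2040
β=72°: printed 8.5623 | uniform 7.2000, cycloidal 8.5623, simple-harmonic 8.1406
only one law matches every sample → cycloidal

cycloidal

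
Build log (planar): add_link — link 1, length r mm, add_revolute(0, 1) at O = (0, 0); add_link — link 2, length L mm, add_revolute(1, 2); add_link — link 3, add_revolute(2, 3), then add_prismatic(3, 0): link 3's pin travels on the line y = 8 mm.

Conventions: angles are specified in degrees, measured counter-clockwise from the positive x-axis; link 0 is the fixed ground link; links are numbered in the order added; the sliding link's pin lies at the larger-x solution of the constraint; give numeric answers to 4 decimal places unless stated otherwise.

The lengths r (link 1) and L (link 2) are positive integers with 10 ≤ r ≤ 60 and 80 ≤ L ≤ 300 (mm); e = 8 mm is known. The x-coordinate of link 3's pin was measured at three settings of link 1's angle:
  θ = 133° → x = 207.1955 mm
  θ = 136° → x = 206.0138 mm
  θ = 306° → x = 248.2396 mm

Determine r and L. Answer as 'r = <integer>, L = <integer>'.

constraint per measurement: (x − r cos θ)² + (r sin θ − e)² = L²
subtracting the θ₁ and θ₂ equations cancels the r² and L² terms:
r = (x₁² − x₂²) / (2[(x₁cos θ₁ + e sin θ₁) − (x₂cos θ₂ + e sin θ₂)]) = 34.0011 → r = 34
L² = (x₁ − r cos θ₁)² + (r sin θ₁ − e)² = 53360.9942 → L = 231.0000 → L = 231
check at θ₃=306°: x = 248.2396 (printed 248.2396) ✓

r = 34, L = 231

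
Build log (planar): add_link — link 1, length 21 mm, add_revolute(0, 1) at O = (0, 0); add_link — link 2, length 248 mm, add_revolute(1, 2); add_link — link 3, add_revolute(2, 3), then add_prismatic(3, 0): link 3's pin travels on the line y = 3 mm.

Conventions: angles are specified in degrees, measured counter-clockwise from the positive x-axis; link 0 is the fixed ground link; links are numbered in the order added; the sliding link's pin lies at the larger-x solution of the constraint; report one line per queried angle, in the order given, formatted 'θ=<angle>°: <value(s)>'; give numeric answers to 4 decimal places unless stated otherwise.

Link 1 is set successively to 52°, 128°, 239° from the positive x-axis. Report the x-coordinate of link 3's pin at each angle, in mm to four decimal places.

geometry: r = 21 mm, L = 248 mm, e = 3 mm
θ=52°: crank pin P = (r cos θ, r sin θ) = (12.928891, 16.548226)
θ=52°: h = r sin θ − e = 16.548226 − 3 = 13.548226
θ=52°: x = r cos θ + √(L² − h²) = 12.928891 + 247.629654 = 260.558545
θ=128°: crank pin P = (r cos θ, r sin θ) = (-12.928891, 16.548226)
θ=128°: h = r sin θ − e = 16.548226 − 3 = 13.548226
θ=128°: x = r cos θ + √(L² − h²) = -12.928891 + 247.629654 = 234.700763
θ=239°: crank pin P = (r cos θ, r sin θ) = (-10.815800, -18.000513)
θ=239°: h = r sin θ − e = -18.000513 − 3 = -21.000513
θ=239°: x = r cos θ + √(L² − h²) = -10.815800 + 247.109244 = 236.293444

θ=52°: 260.5585
θ=128°: 234.7008
θ=239°: 236.2934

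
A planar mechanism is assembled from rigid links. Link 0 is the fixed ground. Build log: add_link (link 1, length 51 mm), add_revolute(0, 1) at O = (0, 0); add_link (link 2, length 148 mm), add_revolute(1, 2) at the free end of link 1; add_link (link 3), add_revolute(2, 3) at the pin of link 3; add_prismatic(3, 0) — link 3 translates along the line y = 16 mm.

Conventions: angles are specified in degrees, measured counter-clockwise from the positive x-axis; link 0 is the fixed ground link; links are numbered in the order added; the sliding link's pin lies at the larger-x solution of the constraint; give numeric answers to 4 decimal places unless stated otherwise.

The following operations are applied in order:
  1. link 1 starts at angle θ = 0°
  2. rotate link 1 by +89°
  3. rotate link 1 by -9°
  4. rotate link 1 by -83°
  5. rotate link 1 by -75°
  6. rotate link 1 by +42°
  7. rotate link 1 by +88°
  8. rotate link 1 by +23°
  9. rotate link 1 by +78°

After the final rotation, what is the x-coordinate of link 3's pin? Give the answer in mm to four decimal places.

geometry: r = 51 mm, L = 148 mm, e = 16 mm; θ starts at 0°
rotate link 1 by +89°: θ ← 0° +89° = 89°
rotate link 1 by -9°: θ ← 89° -9° = 80°
rotate link 1 by -83°: θ ← 80° -83° = -3°
rotate link 1 by -75°: θ ← -3° -75° = -78°
rotate link 1 by +42°: θ ← -78° +42° = -36°
rotate link 1 by +88°: θ ← -36° +88° = 52°
rotate link 1 by +23°: θ ← 52° +23° = 75°
rotate link 1 by +78°: θ ← 75° +78° = 153°
crank pin P = (r cos θ, r sin θ) = (-45.441333, 23.153515)
h = r sin θ − e = 23.153515 − 16 = 7.153515
x = r cos θ + √(L² − h²) = -45.441333 + 147.827018 = 102.385685

102.3857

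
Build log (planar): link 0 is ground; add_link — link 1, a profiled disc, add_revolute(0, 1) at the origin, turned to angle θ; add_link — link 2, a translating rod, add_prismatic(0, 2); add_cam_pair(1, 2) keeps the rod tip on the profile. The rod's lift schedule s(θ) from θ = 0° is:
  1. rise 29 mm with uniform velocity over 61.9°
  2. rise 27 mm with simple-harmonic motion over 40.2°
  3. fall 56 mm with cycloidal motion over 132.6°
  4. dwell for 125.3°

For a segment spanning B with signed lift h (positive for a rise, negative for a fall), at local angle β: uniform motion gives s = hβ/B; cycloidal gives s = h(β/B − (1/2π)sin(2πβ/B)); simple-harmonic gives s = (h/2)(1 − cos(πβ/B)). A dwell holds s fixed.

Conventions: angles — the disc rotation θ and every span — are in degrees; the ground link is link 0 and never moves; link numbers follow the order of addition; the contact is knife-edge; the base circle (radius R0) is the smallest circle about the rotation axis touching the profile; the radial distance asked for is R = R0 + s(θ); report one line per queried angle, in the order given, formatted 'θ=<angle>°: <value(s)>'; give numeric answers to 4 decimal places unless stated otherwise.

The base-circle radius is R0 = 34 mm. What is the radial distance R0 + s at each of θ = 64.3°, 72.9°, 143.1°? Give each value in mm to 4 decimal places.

seg 1 [0°–61.9°] uniform, h=29: full span → s += 29 → s = 29.0000
seg 2 [61.9°–102.1°] simple-harmonic, h=27: θ=64.3° here. β=2.4, B=40.2. 27/2·(1 − cos(π·0.0597)) = 0.2368 → s = 29.2368
seg 2 [61.9°–102.1°] simple-harmonic, h=27: θ=72.9° here. β=11, B=40.2. 27/2·(1 − cos(π·0.2736)) = 4.6884 → s = 33.6884
seg 2 [61.9°–102.1°] simple-harmonic, h=27: full span → s += 27 → s = 56.0000
seg 3 [102.1°–234.7°] cycloidal, h=-56: θ=143.1° here. β=41, B=132.6. -56·(0.3092 − sin(2π·0.3092)/(2π)) = -9.0121 → s = 46.9879
θ=64.3°: R = R0 + s = 34 + 29.2368 = 63.2368
θ=72.9°: R = R0 + s = 34 + 33.6884 = 67.6884
θ=143.1°: R = R0 + s = 34 + 46.9879 = 80.9879

θ=64.3°: 63.2368
θ=72.9°: 67.6884
θ=143.1°: 80.9879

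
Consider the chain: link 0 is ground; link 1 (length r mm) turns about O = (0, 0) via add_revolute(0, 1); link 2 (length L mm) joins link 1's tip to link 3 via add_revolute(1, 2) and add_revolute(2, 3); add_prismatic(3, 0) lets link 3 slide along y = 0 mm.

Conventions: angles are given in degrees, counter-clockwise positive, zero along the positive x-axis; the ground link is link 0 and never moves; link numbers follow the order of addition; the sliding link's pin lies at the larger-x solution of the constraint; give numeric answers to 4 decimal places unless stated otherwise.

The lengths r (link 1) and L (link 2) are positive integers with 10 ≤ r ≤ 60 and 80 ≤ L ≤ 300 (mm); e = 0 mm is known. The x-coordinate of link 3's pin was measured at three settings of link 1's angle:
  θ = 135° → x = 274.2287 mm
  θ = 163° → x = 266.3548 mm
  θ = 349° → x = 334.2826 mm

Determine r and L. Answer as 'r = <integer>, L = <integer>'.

constraint per measurement: (x − r cos θ)² + (r sin θ − e)² = L²
subtracting the θ₁ and θ₂ equations cancels the r² and L² terms:
r = (x₁² − x₂²) / (2[(x₁cos θ₁ + e sin θ₁) − (x₂cos θ₂ + e sin θ₂)]) = 34.9999 → r = 35
L² = (x₁ − r cos θ₁)² + (r sin θ₁ − e)² = 90000.0080 → L = 300.0000 → L = 300
check at θ₃=349°: x = 334.2826 (printed 334.2826) ✓

r = 35, L = 300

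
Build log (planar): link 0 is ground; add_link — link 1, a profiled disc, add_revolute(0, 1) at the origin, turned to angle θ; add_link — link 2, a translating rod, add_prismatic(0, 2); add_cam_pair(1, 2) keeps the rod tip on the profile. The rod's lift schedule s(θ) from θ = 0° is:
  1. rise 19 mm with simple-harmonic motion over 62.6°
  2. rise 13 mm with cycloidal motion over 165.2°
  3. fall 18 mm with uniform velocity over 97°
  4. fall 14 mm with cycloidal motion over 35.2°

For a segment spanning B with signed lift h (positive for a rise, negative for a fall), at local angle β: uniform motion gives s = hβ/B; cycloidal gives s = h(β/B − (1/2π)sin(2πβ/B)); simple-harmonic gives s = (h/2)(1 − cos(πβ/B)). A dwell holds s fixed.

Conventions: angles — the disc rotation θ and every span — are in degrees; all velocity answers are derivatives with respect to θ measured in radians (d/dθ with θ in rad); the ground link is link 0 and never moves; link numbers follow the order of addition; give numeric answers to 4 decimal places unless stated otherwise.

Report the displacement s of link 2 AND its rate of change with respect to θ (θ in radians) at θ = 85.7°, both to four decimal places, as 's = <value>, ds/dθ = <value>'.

seg 1 [0°–62.6°] simple-harmonic, h=19: full span → s += 19 → s = 19.0000
seg 2 [62.6°–227.8°] cycloidal, h=13: θ=85.7° here. β=23.1, B=165.2. 13·(0.1398 − sin(2π·0.1398)/(2π)) = 0.2250 → s = 19.2250
velocity in seg [62.6°–227.8°] (cycloidal), θ in radians: β = 23.1° = 0.4032 rad, B = 165.2° = 2.8833 rad; ds/dθ = (h/B)(1 − cos(2πβ/B)) = (13/2.8833)(1 − cos(2π·0.1398)) = 1.631066 mm/rad

s = 19.2250, ds/dθ = 1.6311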